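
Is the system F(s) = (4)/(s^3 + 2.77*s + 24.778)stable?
Denominator: s^3 + 2.77*s + 24.778 = (s + 2.6)(s^2 - 2.6*s + 9.53). Poles: -2.6, 1.3 + 2.8j, 1.3 - 2.8j. All Re(p)<0: No (unstable)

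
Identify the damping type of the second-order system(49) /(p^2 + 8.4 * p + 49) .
Standard form: ωn²/(p²+2ζωn·p+ωn²) gives ωn=7, ζ=0.6.
Underdamped (ζ = 0.6 < 1)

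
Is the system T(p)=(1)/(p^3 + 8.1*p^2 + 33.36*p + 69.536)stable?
Denominator: p^3 + 8.1*p^2 + 33.36*p + 69.536 = (p + 4.1)(p^2 + 4*p + 16.96). Poles: -2 + 3.6j, -2 - 3.6j, -4.1. All Re(p)<0: Yes (stable)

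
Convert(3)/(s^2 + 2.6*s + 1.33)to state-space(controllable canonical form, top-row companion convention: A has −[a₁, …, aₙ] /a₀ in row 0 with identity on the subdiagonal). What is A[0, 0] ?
Reachable canonical form for den = s^2 + 2.6*s + 1.33: top row of A = -[a₁,a₂,...,aₙ]/a₀, ones on the subdiagonal, zeros elsewhere.
A = [[-2.6, -1.33], [1, 0]].
A[0,0] = -2.6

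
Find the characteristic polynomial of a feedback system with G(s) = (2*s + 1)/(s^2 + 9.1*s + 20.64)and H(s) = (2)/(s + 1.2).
Characteristic poly = G_den * H_den + G_num * H_num = (s^3 + 10.3*s^2 + 31.56*s + 24.768) + (4*s + 2) = s^3 + 10.3*s^2 + 35.56*s + 26.768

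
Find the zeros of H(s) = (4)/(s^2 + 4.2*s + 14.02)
Numerator is a nonzero constant (4) → Zeros: none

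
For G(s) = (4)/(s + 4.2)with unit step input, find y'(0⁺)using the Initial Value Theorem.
IVT: y'(0⁺) = lim_{s→∞} s²·Y(s) = lim_{s→∞} s·G(s).
deg(num) = 0, deg(den) = 1, relative degree = 1, so s·G(s) → (leading num)/(leading den) = 4/1 = 4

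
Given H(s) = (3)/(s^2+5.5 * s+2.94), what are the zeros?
Numerator is a nonzero constant (3) → Zeros: none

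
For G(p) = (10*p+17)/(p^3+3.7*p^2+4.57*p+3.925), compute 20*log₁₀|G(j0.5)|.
Substitute p = j*0.5: G(j0.5) = 4.5223 - 1.58939j.
|G(j0.5)| = sqrt(Re² + Im²) = 4.793.
20*log₁₀(4.793) = 13.61 dB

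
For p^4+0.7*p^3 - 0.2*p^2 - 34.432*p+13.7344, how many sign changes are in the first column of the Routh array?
Routh array:
p^4: [1, -0.2, 13.7344]; p^3: [0.7, -34.432]; p^2: [48.9886, 13.7344]; p^1: [-34.6283]; p^0: [13.7344]
First column: [1, 0.7, 48.9886, -34.6283, 13.7344]. Sign changes = 2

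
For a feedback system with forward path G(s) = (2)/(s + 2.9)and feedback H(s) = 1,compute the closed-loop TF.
Closed-loop T = G/(1+GH).
Numerator: G_num * H_den = 2.
Denominator: G_den * H_den + G_num * H_num = (s + 2.9) + (2) = s + 4.9.
T(s) = (2)/(s + 4.9)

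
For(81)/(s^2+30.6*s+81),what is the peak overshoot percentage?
Standard form: ωn²/(s²+2ζωn·s+ωn²) → ωn = 9, ζ = 1.7.
ζ ≥ 1, so the response is non-oscillatory: peak overshoot = 0%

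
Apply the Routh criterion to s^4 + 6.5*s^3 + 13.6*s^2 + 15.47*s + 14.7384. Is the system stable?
Routh array:
s^4: [1, 13.6, 14.7384]; s^3: [6.5, 15.47]; s^2: [11.22, 14.7384]; s^1: [6.93171]; s^0: [14.7384]
First column: [1, 6.5, 11.22, 6.93171, 14.7384]. Sign changes = 0.
Yes, stable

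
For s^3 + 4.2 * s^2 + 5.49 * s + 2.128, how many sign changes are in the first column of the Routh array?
Routh array:
s^3: [1, 5.49]; s^2: [4.2, 2.128]; s^1: [4.98333]; s^0: [2.128]
First column: [1, 4.2, 4.98333, 2.128]. Sign changes = 0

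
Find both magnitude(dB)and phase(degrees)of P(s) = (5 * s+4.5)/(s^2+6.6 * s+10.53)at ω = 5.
Substitute s = j*5: P(j5) = 0.585256 - 0.392989j.
|P| = 20*log₁₀(sqrt(Re²+Im²)) = -3.04 dB.
∠P = atan2(Im, Re) = -33.88°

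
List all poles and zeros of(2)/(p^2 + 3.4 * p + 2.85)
Set denominator = 0: p^2 + 3.4*p + 2.85 = (p + 1.5)(p + 1.9) = 0 → Poles: -1.5, -1.9
Numerator is a nonzero constant (2) → Zeros: none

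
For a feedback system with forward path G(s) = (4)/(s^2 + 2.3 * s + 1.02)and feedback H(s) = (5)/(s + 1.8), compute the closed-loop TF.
Closed-loop T = G/(1+GH).
Numerator: G_num * H_den = 4*s + 7.2.
Denominator: G_den * H_den + G_num * H_num = (s^3 + 4.1*s^2 + 5.16*s + 1.836) + (20) = s^3 + 4.1*s^2 + 5.16*s + 21.836.
T(s) = (4*s + 7.2)/(s^3 + 4.1*s^2 + 5.16*s + 21.836)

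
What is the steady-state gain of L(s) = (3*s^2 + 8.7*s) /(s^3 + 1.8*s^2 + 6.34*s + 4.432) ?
DC gain = L(0) = num(0)/den(0) = 0/4.432 = 0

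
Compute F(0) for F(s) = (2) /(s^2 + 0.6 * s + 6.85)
DC gain = F(0) = num(0)/den(0) = 2/6.85 = 0.292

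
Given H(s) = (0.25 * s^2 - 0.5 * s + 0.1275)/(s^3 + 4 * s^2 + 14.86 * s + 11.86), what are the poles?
Set denominator = 0: s^3 + 4*s^2 + 14.86*s + 11.86 = (s + 1)(s^2 + 3*s + 11.86) = 0 → Poles: -1, -1.5 + 3.1j, -1.5 - 3.1j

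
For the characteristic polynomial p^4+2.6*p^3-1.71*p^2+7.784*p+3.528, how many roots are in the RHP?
p^4 + 2.6*p^3 - 1.71*p^2 + 7.784*p + 3.528 = (p + 0.4)(p + 3.6)(p^2 - 1.4*p + 2.45). Poles: -0.4, -3.6, 0.7 + 1.4j, 0.7 - 1.4j. RHP poles (Re>0): 2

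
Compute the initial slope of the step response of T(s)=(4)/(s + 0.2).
IVT: y'(0⁺) = lim_{s→∞} s²·Y(s) = lim_{s→∞} s·T(s).
deg(num) = 0, deg(den) = 1, relative degree = 1, so s·T(s) → (leading num)/(leading den) = 4/1 = 4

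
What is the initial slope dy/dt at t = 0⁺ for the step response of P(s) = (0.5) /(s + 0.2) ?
IVT: y'(0⁺) = lim_{s→∞} s²·Y(s) = lim_{s→∞} s·P(s).
deg(num) = 0, deg(den) = 1, relative degree = 1, so s·P(s) → (leading num)/(leading den) = 0.5/1 = 0.5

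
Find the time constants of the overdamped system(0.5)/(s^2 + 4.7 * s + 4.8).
Overdamped: real poles at -1.5, -3.2. τ = -1/pole → τ₁ = 0.6667, τ₂ = 0.3125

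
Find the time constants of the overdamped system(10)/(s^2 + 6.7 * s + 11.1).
Overdamped: real poles at -3.7, -3. τ = -1/pole → τ₁ = 0.2703, τ₂ = 0.3333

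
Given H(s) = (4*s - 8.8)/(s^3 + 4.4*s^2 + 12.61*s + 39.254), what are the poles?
Set denominator = 0: s^3 + 4.4*s^2 + 12.61*s + 39.254 = (s + 3.8)(s^2 + 0.6*s + 10.33) = 0 → Poles: -0.3 + 3.2j, -0.3 - 3.2j, -3.8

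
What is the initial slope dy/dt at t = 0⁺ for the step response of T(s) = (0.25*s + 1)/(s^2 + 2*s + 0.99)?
IVT: y'(0⁺) = lim_{s→∞} s²·Y(s) = lim_{s→∞} s·T(s).
deg(num) = 1, deg(den) = 2, relative degree = 1, so s·T(s) → (leading num)/(leading den) = 0.25/1 = 0.25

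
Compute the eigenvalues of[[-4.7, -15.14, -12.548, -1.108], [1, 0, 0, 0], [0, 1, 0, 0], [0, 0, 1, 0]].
Eigenvalues solve det(λI - A) = 0.
Characteristic polynomial: λ^4 + 4.7*λ^3 + 15.14*λ^2 + 12.548*λ + 1.108 = 0.
Factor: (λ + 1)(λ + 0.1)(λ^2 + 3.6*λ + 11.08) = 0.
Roots: -0.1, -1, -1.8 + 2.8j, -1.8 - 2.8j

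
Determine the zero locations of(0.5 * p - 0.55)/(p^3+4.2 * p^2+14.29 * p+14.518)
Set numerator = 0: 0.5*p - 0.55 = 0 → Zeros: 1.1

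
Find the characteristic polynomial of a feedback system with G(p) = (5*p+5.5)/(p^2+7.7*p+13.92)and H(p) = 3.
Characteristic poly = G_den * H_den + G_num * H_num = (p^2 + 7.7*p + 13.92) + (15*p + 16.5) = p^2 + 22.7*p + 30.42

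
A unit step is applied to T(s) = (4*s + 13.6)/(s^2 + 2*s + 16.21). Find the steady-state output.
FVT: lim_{t→∞} y(t) = lim_{s→0} s*Y(s) where Y(s) = T(s)/s.
= lim_{s→0} T(s) = T(0) = num(0)/den(0) = 13.6/16.21 = 0.839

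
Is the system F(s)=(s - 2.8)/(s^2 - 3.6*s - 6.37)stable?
Denominator: s^2 - 3.6*s - 6.37 = (s - 4.9)(s + 1.3). Poles: -1.3, 4.9. All Re(p)<0: No (unstable)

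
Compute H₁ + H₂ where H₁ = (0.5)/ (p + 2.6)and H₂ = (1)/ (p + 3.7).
Parallel: H = H₁ + H₂ = (n₁·d₂ + n₂·d₁)/(d₁·d₂).
n₁·d₂ = 0.5*p + 1.85. n₂·d₁ = p + 2.6. Sum = 1.5*p + 4.45. d₁·d₂ = p^2 + 6.3*p + 9.62.
H(p) = (1.5*p + 4.45)/(p^2 + 6.3*p + 9.62)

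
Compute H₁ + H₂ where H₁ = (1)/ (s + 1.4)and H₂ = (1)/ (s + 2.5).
Parallel: H = H₁ + H₂ = (n₁·d₂ + n₂·d₁)/(d₁·d₂).
n₁·d₂ = s + 2.5. n₂·d₁ = s + 1.4. Sum = 2*s + 3.9. d₁·d₂ = s^2 + 3.9*s + 3.5.
H(s) = (2*s + 3.9)/(s^2 + 3.9*s + 3.5)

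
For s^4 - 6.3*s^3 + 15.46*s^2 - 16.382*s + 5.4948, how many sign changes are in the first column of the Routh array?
Routh array:
s^4: [1, 15.46, 5.4948]; s^3: [-6.3, -16.382]; s^2: [12.8597, 5.4948]; s^1: [-13.6901]; s^0: [5.4948]
First column: [1, -6.3, 12.8597, -13.6901, 5.4948]. Sign changes = 4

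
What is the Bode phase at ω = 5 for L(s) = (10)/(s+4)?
Substitute s = j*5: L(j5) = 0.97561 - 1.21951j.
∠L(j5) = atan2(Im, Re) = atan2(-1.21951, 0.97561) = -51.34°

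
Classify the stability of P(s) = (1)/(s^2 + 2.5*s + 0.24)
Denominator: s^2 + 2.5*s + 0.24 = (s + 2.4)(s + 0.1). Poles: -0.1, -2.4. Stable (all poles in LHP)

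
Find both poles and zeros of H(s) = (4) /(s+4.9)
Set denominator = 0: s + 4.9 = 0 → Poles: -4.9
Numerator is a nonzero constant (4) → Zeros: none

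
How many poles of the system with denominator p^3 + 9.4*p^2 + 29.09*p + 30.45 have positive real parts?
p^3 + 9.4*p^2 + 29.09*p + 30.45 = (p + 4.2)(p^2 + 5.2*p + 7.25). Poles: -2.6 + 0.7j, -2.6 - 0.7j, -4.2. RHP poles (Re>0): 0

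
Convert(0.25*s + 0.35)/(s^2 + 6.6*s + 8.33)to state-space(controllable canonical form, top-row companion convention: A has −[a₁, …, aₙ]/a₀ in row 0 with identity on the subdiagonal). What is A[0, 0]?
Reachable canonical form for den = s^2 + 6.6*s + 8.33: top row of A = -[a₁,a₂,...,aₙ]/a₀, ones on the subdiagonal, zeros elsewhere.
A = [[-6.6, -8.33], [1, 0]].
A[0,0] = -6.6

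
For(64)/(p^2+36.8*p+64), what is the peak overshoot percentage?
Standard form: ωn²/(p²+2ζωn·p+ωn²) → ωn = 8, ζ = 2.3.
ζ ≥ 1, so the response is non-oscillatory: peak overshoot = 0%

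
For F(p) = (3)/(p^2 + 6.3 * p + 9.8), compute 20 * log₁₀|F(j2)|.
Substitute p = j*2: F(j2) = 0.0904366 - 0.196466j.
|F(j2)| = sqrt(Re² + Im²) = 0.2163.
20*log₁₀(0.2163) = -13.30 dB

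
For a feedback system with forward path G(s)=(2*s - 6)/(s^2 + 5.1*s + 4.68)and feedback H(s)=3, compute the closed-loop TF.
Closed-loop T = G/(1+GH).
Numerator: G_num * H_den = 2*s - 6.
Denominator: G_den * H_den + G_num * H_num = (s^2 + 5.1*s + 4.68) + (6*s - 18) = s^2 + 11.1*s - 13.32.
T(s) = (2*s - 6)/(s^2 + 11.1*s - 13.32)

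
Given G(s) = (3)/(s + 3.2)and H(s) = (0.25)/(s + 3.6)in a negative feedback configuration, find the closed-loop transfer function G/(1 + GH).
Closed-loop T = G/(1+GH).
Numerator: G_num * H_den = 3*s + 10.8.
Denominator: G_den * H_den + G_num * H_num = (s^2 + 6.8*s + 11.52) + (0.75) = s^2 + 6.8*s + 12.27.
T(s) = (3*s + 10.8)/(s^2 + 6.8*s + 12.27)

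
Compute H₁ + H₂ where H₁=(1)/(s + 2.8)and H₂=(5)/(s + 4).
Parallel: H = H₁ + H₂ = (n₁·d₂ + n₂·d₁)/(d₁·d₂).
n₁·d₂ = s + 4. n₂·d₁ = 5*s + 14. Sum = 6*s + 18. d₁·d₂ = s^2 + 6.8*s + 11.2.
H(s) = (6*s + 18)/(s^2 + 6.8*s + 11.2)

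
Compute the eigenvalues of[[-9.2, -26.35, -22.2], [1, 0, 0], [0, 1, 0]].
Eigenvalues solve det(λI - A) = 0.
Characteristic polynomial: λ^3 + 9.2*λ^2 + 26.35*λ + 22.2 = 0.
Factor: (λ + 1.5)(λ + 3.7)(λ + 4) = 0.
Roots: -1.5, -3.7, -4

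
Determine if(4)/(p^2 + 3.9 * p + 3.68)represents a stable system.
Denominator: p^2 + 3.9*p + 3.68 = (p + 1.6)(p + 2.3). Poles: -1.6, -2.3. All Re(p)<0: Yes (stable)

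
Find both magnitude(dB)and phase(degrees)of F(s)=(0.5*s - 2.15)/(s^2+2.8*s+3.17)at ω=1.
Substitute s = j*1: F(j1) = -0.260222 + 0.566185j.
|F| = 20*log₁₀(sqrt(Re²+Im²)) = -4.11 dB.
∠F = atan2(Im, Re) = 114.68°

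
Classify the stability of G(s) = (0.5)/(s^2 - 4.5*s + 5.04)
Denominator: s^2 - 4.5*s + 5.04 = (s - 2.1)(s - 2.4). Poles: 2.1, 2.4. Unstable (2 pole(s) in RHP)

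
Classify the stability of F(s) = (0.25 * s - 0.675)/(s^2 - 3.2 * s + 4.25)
Denominator: s^2 - 3.2*s + 4.25. Poles: 1.6 + 1.3j, 1.6 - 1.3j. Unstable (2 pole(s) in RHP)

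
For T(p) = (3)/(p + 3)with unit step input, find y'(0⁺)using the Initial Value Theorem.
IVT: y'(0⁺) = lim_{p→∞} p²·Y(p) = lim_{p→∞} p·T(p).
deg(num) = 0, deg(den) = 1, relative degree = 1, so p·T(p) → (leading num)/(leading den) = 3/1 = 3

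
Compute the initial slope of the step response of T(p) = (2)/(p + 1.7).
IVT: y'(0⁺) = lim_{p→∞} p²·Y(p) = lim_{p→∞} p·T(p).
deg(num) = 0, deg(den) = 1, relative degree = 1, so p·T(p) → (leading num)/(leading den) = 2/1 = 2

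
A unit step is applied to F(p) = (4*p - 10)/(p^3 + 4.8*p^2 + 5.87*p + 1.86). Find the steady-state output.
FVT: lim_{t→∞} y(t) = lim_{p→0} p*Y(p) where Y(p) = F(p)/p.
= lim_{p→0} F(p) = F(0) = num(0)/den(0) = -10/1.86 = -5.376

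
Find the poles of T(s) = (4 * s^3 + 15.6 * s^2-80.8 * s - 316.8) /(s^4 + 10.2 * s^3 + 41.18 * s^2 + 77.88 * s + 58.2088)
Set denominator = 0: s^4 + 10.2*s^3 + 41.18*s^2 + 77.88*s + 58.2088 = (s^2 + 4.8*s + 7.72)(s^2 + 5.4*s + 7.54) = 0 → Poles: -2.4 + 1.4j, -2.4 - 1.4j, -2.7 + 0.5j, -2.7 - 0.5j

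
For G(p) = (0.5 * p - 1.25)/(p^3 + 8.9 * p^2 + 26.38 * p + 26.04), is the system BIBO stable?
Denominator: p^3 + 8.9*p^2 + 26.38*p + 26.04 = (p + 3.1)(p + 2.8)(p + 3). Poles: -2.8, -3, -3.1. All Re(p)<0: Yes (stable)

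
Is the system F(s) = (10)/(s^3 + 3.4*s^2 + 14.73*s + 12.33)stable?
Denominator: s^3 + 3.4*s^2 + 14.73*s + 12.33 = (s + 1)(s^2 + 2.4*s + 12.33). Poles: -1, -1.2 + 3.3j, -1.2 - 3.3j. All Re(p)<0: Yes (stable)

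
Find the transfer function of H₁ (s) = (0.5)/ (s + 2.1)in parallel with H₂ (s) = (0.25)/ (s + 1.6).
Parallel: H = H₁ + H₂ = (n₁·d₂ + n₂·d₁)/(d₁·d₂).
n₁·d₂ = 0.5*s + 0.8. n₂·d₁ = 0.25*s + 0.525. Sum = 0.75*s + 1.325. d₁·d₂ = s^2 + 3.7*s + 3.36.
H(s) = (0.75*s + 1.325)/(s^2 + 3.7*s + 3.36)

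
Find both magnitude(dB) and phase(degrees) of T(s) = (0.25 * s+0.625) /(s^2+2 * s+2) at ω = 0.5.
Substitute s = j*0.5: T(j0.5) = 0.3 - 0.1j.
|T| = 20*log₁₀(sqrt(Re²+Im²)) = -10.00 dB.
∠T = atan2(Im, Re) = -18.43°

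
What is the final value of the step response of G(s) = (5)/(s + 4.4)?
FVT: lim_{t→∞} y(t) = lim_{s→0} s*Y(s) where Y(s) = G(s)/s.
= lim_{s→0} G(s) = G(0) = num(0)/den(0) = 5/4.4 = 1.136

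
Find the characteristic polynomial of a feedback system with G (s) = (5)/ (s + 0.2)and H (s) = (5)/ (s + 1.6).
Characteristic poly = G_den * H_den + G_num * H_num = (s^2 + 1.8*s + 0.32) + (25) = s^2 + 1.8*s + 25.32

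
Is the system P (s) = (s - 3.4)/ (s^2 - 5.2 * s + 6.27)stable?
Denominator: s^2 - 5.2*s + 6.27 = (s - 1.9)(s - 3.3). Poles: 1.9, 3.3. All Re(p)<0: No (unstable)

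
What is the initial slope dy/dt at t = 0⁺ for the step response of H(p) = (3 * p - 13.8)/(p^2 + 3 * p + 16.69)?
IVT: y'(0⁺) = lim_{p→∞} p²·Y(p) = lim_{p→∞} p·H(p).
deg(num) = 1, deg(den) = 2, relative degree = 1, so p·H(p) → (leading num)/(leading den) = 3/1 = 3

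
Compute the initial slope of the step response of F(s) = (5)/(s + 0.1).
IVT: y'(0⁺) = lim_{s→∞} s²·Y(s) = lim_{s→∞} s·F(s).
deg(num) = 0, deg(den) = 1, relative degree = 1, so s·F(s) → (leading num)/(leading den) = 5/1 = 5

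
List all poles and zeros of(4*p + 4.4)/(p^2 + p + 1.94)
Set denominator = 0: p^2 + p + 1.94 = 0 → Poles: -0.5 + 1.3j, -0.5 - 1.3j
Set numerator = 0: 4*p + 4.4 = 0 → Zeros: -1.1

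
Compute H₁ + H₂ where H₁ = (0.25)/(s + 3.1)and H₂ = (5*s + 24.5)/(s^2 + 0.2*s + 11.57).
Parallel: H = H₁ + H₂ = (n₁·d₂ + n₂·d₁)/(d₁·d₂).
n₁·d₂ = 0.25*s^2 + 0.05*s + 2.8925. n₂·d₁ = 5*s^2 + 40*s + 75.95. Sum = 5.25*s^2 + 40.05*s + 78.8425. d₁·d₂ = s^3 + 3.3*s^2 + 12.19*s + 35.867.
H(s) = (5.25*s^2 + 40.05*s + 78.8425)/(s^3 + 3.3*s^2 + 12.19*s + 35.867)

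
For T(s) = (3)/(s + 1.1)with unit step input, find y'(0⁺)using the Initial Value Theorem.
IVT: y'(0⁺) = lim_{s→∞} s²·Y(s) = lim_{s→∞} s·T(s).
deg(num) = 0, deg(den) = 1, relative degree = 1, so s·T(s) → (leading num)/(leading den) = 3/1 = 3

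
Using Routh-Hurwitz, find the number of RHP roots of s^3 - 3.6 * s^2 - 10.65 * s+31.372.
Routh array:
s^3: [1, -10.65]; s^2: [-3.6, 31.372]; s^1: [-1.93556]; s^0: [31.372]
First column: [1, -3.6, -1.93556, 31.372]. Sign changes = RHP roots = 2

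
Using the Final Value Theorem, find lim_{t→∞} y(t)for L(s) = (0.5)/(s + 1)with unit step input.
FVT: lim_{t→∞} y(t) = lim_{s→0} s*Y(s) where Y(s) = L(s)/s.
= lim_{s→0} L(s) = L(0) = num(0)/den(0) = 0.5/1 = 0.5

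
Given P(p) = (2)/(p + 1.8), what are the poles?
Set denominator = 0: p + 1.8 = 0 → Poles: -1.8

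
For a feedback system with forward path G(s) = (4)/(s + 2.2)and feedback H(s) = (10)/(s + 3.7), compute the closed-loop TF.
Closed-loop T = G/(1+GH).
Numerator: G_num * H_den = 4*s + 14.8.
Denominator: G_den * H_den + G_num * H_num = (s^2 + 5.9*s + 8.14) + (40) = s^2 + 5.9*s + 48.14.
T(s) = (4*s + 14.8)/(s^2 + 5.9*s + 48.14)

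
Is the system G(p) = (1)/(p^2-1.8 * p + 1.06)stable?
Denominator: p^2 - 1.8*p + 1.06. Poles: 0.9 + 0.5j, 0.9 - 0.5j. All Re(p)<0: No (unstable)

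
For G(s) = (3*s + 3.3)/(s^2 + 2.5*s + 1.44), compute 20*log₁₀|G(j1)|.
Substitute s = j*1: G(j1) = 1.38929 - 1.07549j.
|G(j1)| = sqrt(Re² + Im²) = 1.757.
20*log₁₀(1.757) = 4.90 dB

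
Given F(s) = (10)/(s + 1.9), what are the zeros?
Numerator is a nonzero constant (10) → Zeros: none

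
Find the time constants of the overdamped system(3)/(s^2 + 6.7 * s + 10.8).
Overdamped: real poles at -4, -2.7. τ = -1/pole → τ₁ = 0.25, τ₂ = 0.3704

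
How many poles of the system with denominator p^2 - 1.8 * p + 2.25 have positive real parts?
Poles: 0.9 + 1.2j, 0.9 - 1.2j. RHP poles (Re>0): 2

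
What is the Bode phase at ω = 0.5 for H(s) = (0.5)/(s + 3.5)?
Substitute s = j*0.5: H(j0.5) = 0.14 - 0.02j.
∠H(j0.5) = atan2(Im, Re) = atan2(-0.02, 0.14) = -8.13°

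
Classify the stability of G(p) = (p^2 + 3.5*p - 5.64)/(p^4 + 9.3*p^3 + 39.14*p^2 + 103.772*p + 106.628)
Denominator: p^4 + 9.3*p^3 + 39.14*p^2 + 103.772*p + 106.628 = (p + 1.9)(p + 4.6)(p^2 + 2.8*p + 12.2). Poles: -1.4 + 3.2j, -1.4 - 3.2j, -1.9, -4.6. Stable (all poles in LHP)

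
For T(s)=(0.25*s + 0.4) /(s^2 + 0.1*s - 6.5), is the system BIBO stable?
Denominator: s^2 + 0.1*s - 6.5 = (s - 2.5)(s + 2.6). Poles: -2.6, 2.5. All Re(p)<0: No (unstable)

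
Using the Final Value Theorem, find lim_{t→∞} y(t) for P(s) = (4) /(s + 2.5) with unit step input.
FVT: lim_{t→∞} y(t) = lim_{s→0} s*Y(s) where Y(s) = P(s)/s.
= lim_{s→0} P(s) = P(0) = num(0)/den(0) = 4/2.5 = 1.6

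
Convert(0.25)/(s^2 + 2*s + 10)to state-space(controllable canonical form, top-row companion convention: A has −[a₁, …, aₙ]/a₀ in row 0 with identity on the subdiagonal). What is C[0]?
Reachable canonical form: C = numerator coefficients (right-aligned, zero-padded to length n).
num = 0.25, C = [[0, 0.25]].
C[0] = 0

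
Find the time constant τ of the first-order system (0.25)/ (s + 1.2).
First-order system: τ = -1/pole. Pole = -1.2. τ = -1/(-1.2) = 0.8333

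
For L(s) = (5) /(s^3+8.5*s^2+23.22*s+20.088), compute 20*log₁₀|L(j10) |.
Substitute s = j*10: L(j10) = -0.00324623 + 0.00300328j.
|L(j10)| = sqrt(Re² + Im²) = 0.004422.
20*log₁₀(0.004422) = -47.09 dB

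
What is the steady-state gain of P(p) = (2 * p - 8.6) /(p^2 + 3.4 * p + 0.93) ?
DC gain = P(0) = num(0)/den(0) = -8.6/0.93 = -9.247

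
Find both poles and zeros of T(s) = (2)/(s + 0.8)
Set denominator = 0: s + 0.8 = 0 → Poles: -0.8
Numerator is a nonzero constant (2) → Zeros: none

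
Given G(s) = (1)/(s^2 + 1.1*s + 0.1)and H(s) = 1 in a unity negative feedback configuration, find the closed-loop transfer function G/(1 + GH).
Closed-loop T = G/(1+GH).
Numerator: G_num * H_den = 1.
Denominator: G_den * H_den + G_num * H_num = (s^2 + 1.1*s + 0.1) + (1) = s^2 + 1.1*s + 1.1.
T(s) = (1)/(s^2 + 1.1*s + 1.1)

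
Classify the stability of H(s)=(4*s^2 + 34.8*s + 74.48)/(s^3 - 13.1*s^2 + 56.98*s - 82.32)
Denominator: s^3 - 13.1*s^2 + 56.98*s - 82.32 = (s - 4)(s - 4.2)(s - 4.9). Poles: 4, 4.2, 4.9. Unstable (3 pole(s) in RHP)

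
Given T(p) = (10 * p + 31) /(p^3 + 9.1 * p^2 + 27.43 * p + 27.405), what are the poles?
Set denominator = 0: p^3 + 9.1*p^2 + 27.43*p + 27.405 = (p + 2.7)(p + 2.9)(p + 3.5) = 0 → Poles: -2.7, -2.9, -3.5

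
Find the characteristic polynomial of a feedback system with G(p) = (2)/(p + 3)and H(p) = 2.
Characteristic poly = G_den * H_den + G_num * H_num = (p + 3) + (4) = p + 7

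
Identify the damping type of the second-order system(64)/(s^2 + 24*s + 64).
Standard form: ωn²/(s²+2ζωn·s+ωn²) gives ωn=8, ζ=1.5.
Overdamped (ζ = 1.5 > 1)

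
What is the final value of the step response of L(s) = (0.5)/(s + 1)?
FVT: lim_{t→∞} y(t) = lim_{s→0} s*Y(s) where Y(s) = L(s)/s.
= lim_{s→0} L(s) = L(0) = num(0)/den(0) = 0.5/1 = 0.5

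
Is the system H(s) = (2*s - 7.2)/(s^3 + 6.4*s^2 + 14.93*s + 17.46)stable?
Denominator: s^3 + 6.4*s^2 + 14.93*s + 17.46 = (s + 3.6)(s^2 + 2.8*s + 4.85). Poles: -1.4 + 1.7j, -1.4 - 1.7j, -3.6. All Re(p)<0: Yes (stable)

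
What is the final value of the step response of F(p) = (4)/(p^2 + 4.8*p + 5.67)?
FVT: lim_{t→∞} y(t) = lim_{p→0} p*Y(p) where Y(p) = F(p)/p.
= lim_{p→0} F(p) = F(0) = num(0)/den(0) = 4/5.67 = 0.7055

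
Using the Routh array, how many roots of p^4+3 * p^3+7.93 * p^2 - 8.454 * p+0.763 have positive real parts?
Routh array:
p^4: [1, 7.93, 0.763]; p^3: [3, -8.454]; p^2: [10.748, 0.763]; p^1: [-8.66697]; p^0: [0.763]
First column: [1, 3, 10.748, -8.66697, 0.763]. Sign changes = RHP roots = 2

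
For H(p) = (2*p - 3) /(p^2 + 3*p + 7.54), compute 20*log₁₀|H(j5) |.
Substitute p = j*5: H(j5) = 0.381956 - 0.244597j.
|H(j5)| = sqrt(Re² + Im²) = 0.4536.
20*log₁₀(0.4536) = -6.87 dB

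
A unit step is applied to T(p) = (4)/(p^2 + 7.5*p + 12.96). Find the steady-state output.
FVT: lim_{t→∞} y(t) = lim_{p→0} p*Y(p) where Y(p) = T(p)/p.
= lim_{p→0} T(p) = T(0) = num(0)/den(0) = 4/12.96 = 0.3086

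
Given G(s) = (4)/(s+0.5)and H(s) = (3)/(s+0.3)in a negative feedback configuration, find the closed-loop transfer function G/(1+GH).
Closed-loop T = G/(1+GH).
Numerator: G_num * H_den = 4*s + 1.2.
Denominator: G_den * H_den + G_num * H_num = (s^2 + 0.8*s + 0.15) + (12) = s^2 + 0.8*s + 12.15.
T(s) = (4*s + 1.2)/(s^2 + 0.8*s + 12.15)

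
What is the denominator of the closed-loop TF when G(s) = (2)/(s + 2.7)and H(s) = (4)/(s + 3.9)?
Characteristic poly = G_den * H_den + G_num * H_num = (s^2 + 6.6*s + 10.53) + (8) = s^2 + 6.6*s + 18.53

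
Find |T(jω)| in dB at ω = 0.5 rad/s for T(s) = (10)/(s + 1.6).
Substitute s = j*0.5: T(j0.5) = 5.69395 - 1.77936j.
|T(j0.5)| = sqrt(Re² + Im²) = 5.965.
20*log₁₀(5.965) = 15.51 dB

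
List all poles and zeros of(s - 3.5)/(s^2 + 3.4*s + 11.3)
Set denominator = 0: s^2 + 3.4*s + 11.3 = 0 → Poles: -1.7 + 2.9j, -1.7 - 2.9j
Set numerator = 0: s - 3.5 = 0 → Zeros: 3.5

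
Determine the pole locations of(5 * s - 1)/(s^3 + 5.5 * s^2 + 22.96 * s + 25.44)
Set denominator = 0: s^3 + 5.5*s^2 + 22.96*s + 25.44 = (s + 1.5)(s^2 + 4*s + 16.96) = 0 → Poles: -1.5, -2 + 3.6j, -2 - 3.6j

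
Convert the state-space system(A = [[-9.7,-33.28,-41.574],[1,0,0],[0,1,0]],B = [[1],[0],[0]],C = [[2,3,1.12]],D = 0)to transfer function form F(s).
F(s) = C(sI - A)⁻¹B + D.
Characteristic polynomial det(sI - A) = s^3 + 9.7*s^2 + 33.28*s + 41.574.
Numerator from C·adj(sI-A)·B + D·det(sI-A) = 2*s^2 + 3*s + 1.12.
F(s) = (2*s^2 + 3*s + 1.12)/(s^3 + 9.7*s^2 + 33.28*s + 41.574)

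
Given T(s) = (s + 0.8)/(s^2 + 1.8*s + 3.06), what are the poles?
Set denominator = 0: s^2 + 1.8*s + 3.06 = 0 → Poles: -0.9 + 1.5j, -0.9 - 1.5j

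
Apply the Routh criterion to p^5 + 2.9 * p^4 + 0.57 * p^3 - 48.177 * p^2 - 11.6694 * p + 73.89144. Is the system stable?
Routh array:
p^5: [1, 0.57, -11.6694]; p^4: [2.9, -48.177, 73.89144]; p^3: [17.1828, -37.1492]; p^2: [-41.9072, 73.89144]; p^1: [-6.85228]; p^0: [73.89144]
First column: [1, 2.9, 17.1828, -41.9072, -6.85228, 73.89144]. Sign changes = 2.
No, unstable (2 RHP root(s))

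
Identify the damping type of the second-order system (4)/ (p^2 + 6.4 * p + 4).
Standard form: ωn²/(p²+2ζωn·p+ωn²) gives ωn=2, ζ=1.6.
Overdamped (ζ = 1.6 > 1)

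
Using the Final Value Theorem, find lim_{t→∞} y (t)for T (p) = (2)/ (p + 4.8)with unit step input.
FVT: lim_{t→∞} y(t) = lim_{p→0} p*Y(p) where Y(p) = T(p)/p.
= lim_{p→0} T(p) = T(0) = num(0)/den(0) = 2/4.8 = 0.4167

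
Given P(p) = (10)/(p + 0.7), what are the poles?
Set denominator = 0: p + 0.7 = 0 → Poles: -0.7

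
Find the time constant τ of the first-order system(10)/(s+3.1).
First-order system: τ = -1/pole. Pole = -3.1. τ = -1/(-3.1) = 0.3226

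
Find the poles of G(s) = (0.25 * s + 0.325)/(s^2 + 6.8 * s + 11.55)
Set denominator = 0: s^2 + 6.8*s + 11.55 = (s + 3.5)(s + 3.3) = 0 → Poles: -3.3, -3.5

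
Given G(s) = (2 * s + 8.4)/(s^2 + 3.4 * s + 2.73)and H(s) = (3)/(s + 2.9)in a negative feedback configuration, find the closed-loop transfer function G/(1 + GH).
Closed-loop T = G/(1+GH).
Numerator: G_num * H_den = 2*s^2 + 14.2*s + 24.36.
Denominator: G_den * H_den + G_num * H_num = (s^3 + 6.3*s^2 + 12.59*s + 7.917) + (6*s + 25.2) = s^3 + 6.3*s^2 + 18.59*s + 33.117.
T(s) = (2*s^2 + 14.2*s + 24.36)/(s^3 + 6.3*s^2 + 18.59*s + 33.117)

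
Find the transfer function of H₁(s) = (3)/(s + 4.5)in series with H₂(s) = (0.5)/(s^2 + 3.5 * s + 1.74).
Series: H = H₁ · H₂ = (n₁·n₂)/(d₁·d₂).
Num: n₁·n₂ = 1.5. Den: d₁·d₂ = s^3 + 8*s^2 + 17.49*s + 7.83.
H(s) = (1.5)/(s^3 + 8*s^2 + 17.49*s + 7.83)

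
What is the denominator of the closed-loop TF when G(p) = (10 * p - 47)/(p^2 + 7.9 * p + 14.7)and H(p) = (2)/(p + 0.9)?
Characteristic poly = G_den * H_den + G_num * H_num = (p^3 + 8.8*p^2 + 21.81*p + 13.23) + (20*p - 94) = p^3 + 8.8*p^2 + 41.81*p - 80.77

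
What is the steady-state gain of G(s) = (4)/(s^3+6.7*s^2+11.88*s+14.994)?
DC gain = G(0) = num(0)/den(0) = 4/14.994 = 0.2668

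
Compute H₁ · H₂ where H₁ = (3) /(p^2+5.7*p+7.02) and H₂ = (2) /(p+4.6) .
Series: H = H₁ · H₂ = (n₁·n₂)/(d₁·d₂).
Num: n₁·n₂ = 6. Den: d₁·d₂ = p^3 + 10.3*p^2 + 33.24*p + 32.292.
H(p) = (6)/(p^3 + 10.3*p^2 + 33.24*p + 32.292)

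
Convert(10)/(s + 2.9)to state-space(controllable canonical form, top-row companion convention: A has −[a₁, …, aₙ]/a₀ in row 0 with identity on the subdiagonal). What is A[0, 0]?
Reachable canonical form for den = s + 2.9: top row of A = -[a₁,a₂,...,aₙ]/a₀, ones on the subdiagonal, zeros elsewhere.
A = [[-2.9]].
A[0,0] = -2.9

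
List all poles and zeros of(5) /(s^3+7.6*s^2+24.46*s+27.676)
Set denominator = 0: s^3 + 7.6*s^2 + 24.46*s + 27.676 = (s + 2.2)(s^2 + 5.4*s + 12.58) = 0 → Poles: -2.2, -2.7 + 2.3j, -2.7 - 2.3j
Numerator is a nonzero constant (5) → Zeros: none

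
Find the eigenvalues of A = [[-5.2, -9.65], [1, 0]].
Eigenvalues solve det(λI - A) = 0.
Characteristic polynomial: λ^2 + 5.2*λ + 9.65 = 0.
Roots: -2.6 + 1.7j, -2.6 - 1.7j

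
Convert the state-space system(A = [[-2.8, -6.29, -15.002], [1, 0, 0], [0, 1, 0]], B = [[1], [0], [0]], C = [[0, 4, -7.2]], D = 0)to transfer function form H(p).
H(p) = C(pI - A)⁻¹B + D.
Characteristic polynomial det(pI - A) = p^3 + 2.8*p^2 + 6.29*p + 15.002.
Numerator from C·adj(pI-A)·B + D·det(pI-A) = 4*p - 7.2.
H(p) = (4*p - 7.2)/(p^3 + 2.8*p^2 + 6.29*p + 15.002)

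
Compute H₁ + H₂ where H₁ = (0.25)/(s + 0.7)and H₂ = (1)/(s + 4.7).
Parallel: H = H₁ + H₂ = (n₁·d₂ + n₂·d₁)/(d₁·d₂).
n₁·d₂ = 0.25*s + 1.175. n₂·d₁ = s + 0.7. Sum = 1.25*s + 1.875. d₁·d₂ = s^2 + 5.4*s + 3.29.
H(s) = (1.25*s + 1.875)/(s^2 + 5.4*s + 3.29)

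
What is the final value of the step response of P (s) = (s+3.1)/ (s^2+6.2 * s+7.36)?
FVT: lim_{t→∞} y(t) = lim_{s→0} s*Y(s) where Y(s) = P(s)/s.
= lim_{s→0} P(s) = P(0) = num(0)/den(0) = 3.1/7.36 = 0.4212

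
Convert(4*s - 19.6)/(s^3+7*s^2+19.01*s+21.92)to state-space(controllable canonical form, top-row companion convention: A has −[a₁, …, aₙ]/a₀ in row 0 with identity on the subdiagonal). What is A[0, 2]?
Reachable canonical form for den = s^3 + 7*s^2 + 19.01*s + 21.92: top row of A = -[a₁,a₂,...,aₙ]/a₀, ones on the subdiagonal, zeros elsewhere.
A = [[-7, -19.01, -21.92], [1, 0, 0], [0, 1, 0]].
A[0,2] = -21.92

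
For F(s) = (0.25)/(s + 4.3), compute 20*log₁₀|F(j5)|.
Substitute s = j*5: F(j5) = 0.0247183 - 0.0287422j.
|F(j5)| = sqrt(Re² + Im²) = 0.03791.
20*log₁₀(0.03791) = -28.43 dB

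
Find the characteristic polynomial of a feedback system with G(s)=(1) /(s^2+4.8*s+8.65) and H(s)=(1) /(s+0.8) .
Characteristic poly = G_den * H_den + G_num * H_num = (s^3 + 5.6*s^2 + 12.49*s + 6.92) + (1) = s^3 + 5.6*s^2 + 12.49*s + 7.92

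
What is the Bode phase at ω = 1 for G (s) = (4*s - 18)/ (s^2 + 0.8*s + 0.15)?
Substitute s = j*1: G(j1) = 13.578 + 8.07339j.
∠G(j1) = atan2(Im, Re) = atan2(8.07339, 13.578) = 30.74°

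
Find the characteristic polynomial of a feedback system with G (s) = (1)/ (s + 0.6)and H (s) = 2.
Characteristic poly = G_den * H_den + G_num * H_num = (s + 0.6) + (2) = s + 2.6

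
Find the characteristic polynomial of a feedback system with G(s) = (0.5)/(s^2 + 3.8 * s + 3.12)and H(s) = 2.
Characteristic poly = G_den * H_den + G_num * H_num = (s^2 + 3.8*s + 3.12) + (1) = s^2 + 3.8*s + 4.12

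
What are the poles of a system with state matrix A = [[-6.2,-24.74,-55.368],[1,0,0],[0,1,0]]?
Eigenvalues solve det(λI - A) = 0.
Characteristic polynomial: λ^3 + 6.2*λ^2 + 24.74*λ + 55.368 = 0.
Factor: (λ + 3.6)(λ^2 + 2.6*λ + 15.38) = 0.
Roots: -1.3 + 3.7j, -1.3 - 3.7j, -3.6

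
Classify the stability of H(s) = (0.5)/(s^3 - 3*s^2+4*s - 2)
Denominator: s^3 - 3*s^2 + 4*s - 2 = (s - 1)(s^2 - 2*s + 2). Poles: 1, 1 + 1j, 1 - 1j. Unstable (3 pole(s) in RHP)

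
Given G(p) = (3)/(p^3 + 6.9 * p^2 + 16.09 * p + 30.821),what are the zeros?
Numerator is a nonzero constant (3) → Zeros: none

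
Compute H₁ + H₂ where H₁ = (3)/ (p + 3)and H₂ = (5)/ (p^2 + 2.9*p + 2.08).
Parallel: H = H₁ + H₂ = (n₁·d₂ + n₂·d₁)/(d₁·d₂).
n₁·d₂ = 3*p^2 + 8.7*p + 6.24. n₂·d₁ = 5*p + 15. Sum = 3*p^2 + 13.7*p + 21.24. d₁·d₂ = p^3 + 5.9*p^2 + 10.78*p + 6.24.
H(p) = (3*p^2 + 13.7*p + 21.24)/(p^3 + 5.9*p^2 + 10.78*p + 6.24)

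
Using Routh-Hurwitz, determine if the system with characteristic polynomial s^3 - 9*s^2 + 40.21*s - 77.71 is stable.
Routh array:
s^3: [1, 40.21]; s^2: [-9, -77.71]; s^1: [31.5756]; s^0: [-77.71]
First column: [1, -9, 31.5756, -77.71]. Sign changes = 3.
No, unstable (3 RHP root(s))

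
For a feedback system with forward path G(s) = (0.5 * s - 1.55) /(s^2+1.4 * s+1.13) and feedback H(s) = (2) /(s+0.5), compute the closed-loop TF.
Closed-loop T = G/(1+GH).
Numerator: G_num * H_den = 0.5*s^2 - 1.3*s - 0.775.
Denominator: G_den * H_den + G_num * H_num = (s^3 + 1.9*s^2 + 1.83*s + 0.565) + (s - 3.1) = s^3 + 1.9*s^2 + 2.83*s - 2.535.
T(s) = (0.5*s^2 - 1.3*s - 0.775)/(s^3 + 1.9*s^2 + 2.83*s - 2.535)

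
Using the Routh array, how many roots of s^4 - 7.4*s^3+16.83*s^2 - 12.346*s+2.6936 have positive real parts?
Routh array:
s^4: [1, 16.83, 2.6936]; s^3: [-7.4, -12.346]; s^2: [15.1616, 2.6936]; s^1: [-11.0313]; s^0: [2.6936]
First column: [1, -7.4, 15.1616, -11.0313, 2.6936]. Sign changes = RHP roots = 4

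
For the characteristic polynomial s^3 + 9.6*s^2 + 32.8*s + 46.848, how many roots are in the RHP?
s^3 + 9.6*s^2 + 32.8*s + 46.848 = (s + 4.8)(s^2 + 4.8*s + 9.76). Poles: -2.4 + 2j, -2.4 - 2j, -4.8. RHP poles (Re>0): 0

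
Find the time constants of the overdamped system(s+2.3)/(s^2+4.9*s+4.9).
Overdamped: real poles at -3.5, -1.4. τ = -1/pole → τ₁ = 0.2857, τ₂ = 0.7143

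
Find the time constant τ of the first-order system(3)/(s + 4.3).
First-order system: τ = -1/pole. Pole = -4.3. τ = -1/(-4.3) = 0.2326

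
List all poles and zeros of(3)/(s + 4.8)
Set denominator = 0: s + 4.8 = 0 → Poles: -4.8
Numerator is a nonzero constant (3) → Zeros: none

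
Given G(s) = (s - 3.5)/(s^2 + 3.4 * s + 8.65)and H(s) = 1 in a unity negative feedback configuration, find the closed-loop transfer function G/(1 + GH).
Closed-loop T = G/(1+GH).
Numerator: G_num * H_den = s - 3.5.
Denominator: G_den * H_den + G_num * H_num = (s^2 + 3.4*s + 8.65) + (s - 3.5) = s^2 + 4.4*s + 5.15.
T(s) = (s - 3.5)/(s^2 + 4.4*s + 5.15)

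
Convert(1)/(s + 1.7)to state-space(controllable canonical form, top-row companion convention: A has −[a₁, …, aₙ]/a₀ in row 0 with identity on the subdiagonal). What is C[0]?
Reachable canonical form: C = numerator coefficients (right-aligned, zero-padded to length n).
num = 1, C = [[1]].
C[0] = 1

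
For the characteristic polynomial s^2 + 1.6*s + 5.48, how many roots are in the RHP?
Poles: -0.8 + 2.2j, -0.8 - 2.2j. RHP poles (Re>0): 0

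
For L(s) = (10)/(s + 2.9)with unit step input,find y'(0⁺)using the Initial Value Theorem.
IVT: y'(0⁺) = lim_{s→∞} s²·Y(s) = lim_{s→∞} s·L(s).
deg(num) = 0, deg(den) = 1, relative degree = 1, so s·L(s) → (leading num)/(leading den) = 10/1 = 10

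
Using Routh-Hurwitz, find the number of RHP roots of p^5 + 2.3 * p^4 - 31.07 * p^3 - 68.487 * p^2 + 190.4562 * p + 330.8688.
Routh array:
p^5: [1, -31.07, 190.4562]; p^4: [2.3, -68.487, 330.8688]; p^3: [-1.29304, 46.6002]; p^2: [14.4031, 330.8688]; p^1: [76.3041]; p^0: [330.8688]
First column: [1, 2.3, -1.29304, 14.4031, 76.3041, 330.8688]. Sign changes = RHP roots = 2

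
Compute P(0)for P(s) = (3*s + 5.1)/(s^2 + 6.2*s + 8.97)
DC gain = P(0) = num(0)/den(0) = 5.1/8.97 = 0.5686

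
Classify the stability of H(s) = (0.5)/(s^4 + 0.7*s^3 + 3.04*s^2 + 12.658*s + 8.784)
Denominator: s^4 + 0.7*s^3 + 3.04*s^2 + 12.658*s + 8.784 = (s + 1.6)(s + 0.9)(s^2 - 1.8*s + 6.1). Poles: -0.9, -1.6, 0.9 + 2.3j, 0.9 - 2.3j. Unstable (2 pole(s) in RHP)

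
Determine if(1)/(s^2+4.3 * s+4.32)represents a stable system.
Denominator: s^2 + 4.3*s + 4.32 = (s + 2.7)(s + 1.6). Poles: -1.6, -2.7. All Re(p)<0: Yes (stable)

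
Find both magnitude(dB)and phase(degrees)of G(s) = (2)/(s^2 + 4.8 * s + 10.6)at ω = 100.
Substitute s = j*100: G(j100) = -0.000199751 - 9.59822e-06j.
|G| = 20*log₁₀(sqrt(Re²+Im²)) = -73.98 dB.
∠G = atan2(Im, Re) = -177.25°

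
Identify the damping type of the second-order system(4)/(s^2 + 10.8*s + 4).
Standard form: ωn²/(s²+2ζωn·s+ωn²) gives ωn=2, ζ=2.7.
Overdamped (ζ = 2.7 > 1)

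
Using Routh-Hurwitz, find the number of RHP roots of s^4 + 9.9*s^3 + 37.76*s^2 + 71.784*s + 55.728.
Routh array:
s^4: [1, 37.76, 55.728]; s^3: [9.9, 71.784]; s^2: [30.5091, 55.728]; s^1: [53.7006]; s^0: [55.728]
First column: [1, 9.9, 30.5091, 53.7006, 55.728]. Sign changes = RHP roots = 0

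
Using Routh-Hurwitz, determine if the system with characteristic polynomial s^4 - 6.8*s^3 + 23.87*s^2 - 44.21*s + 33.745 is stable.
Routh array:
s^4: [1, 23.87, 33.745]; s^3: [-6.8, -44.21]; s^2: [17.3685, 33.745]; s^1: [-30.9984]; s^0: [33.745]
First column: [1, -6.8, 17.3685, -30.9984, 33.745]. Sign changes = 4.
No, unstable (4 RHP root(s))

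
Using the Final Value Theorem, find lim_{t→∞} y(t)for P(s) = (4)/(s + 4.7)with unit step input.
FVT: lim_{t→∞} y(t) = lim_{s→0} s*Y(s) where Y(s) = P(s)/s.
= lim_{s→0} P(s) = P(0) = num(0)/den(0) = 4/4.7 = 0.8511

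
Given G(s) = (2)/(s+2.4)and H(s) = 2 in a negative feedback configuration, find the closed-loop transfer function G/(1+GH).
Closed-loop T = G/(1+GH).
Numerator: G_num * H_den = 2.
Denominator: G_den * H_den + G_num * H_num = (s + 2.4) + (4) = s + 6.4.
T(s) = (2)/(s + 6.4)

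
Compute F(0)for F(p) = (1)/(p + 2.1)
DC gain = F(0) = num(0)/den(0) = 1/2.1 = 0.4762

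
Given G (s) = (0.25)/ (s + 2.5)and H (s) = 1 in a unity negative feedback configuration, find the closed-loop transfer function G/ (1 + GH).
Closed-loop T = G/(1+GH).
Numerator: G_num * H_den = 0.25.
Denominator: G_den * H_den + G_num * H_num = (s + 2.5) + (0.25) = s + 2.75.
T(s) = (0.25)/(s + 2.75)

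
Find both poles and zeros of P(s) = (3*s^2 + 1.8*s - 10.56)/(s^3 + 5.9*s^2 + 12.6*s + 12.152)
Set denominator = 0: s^3 + 5.9*s^2 + 12.6*s + 12.152 = (s + 3.1)(s^2 + 2.8*s + 3.92) = 0 → Poles: -1.4 + 1.4j, -1.4 - 1.4j, -3.1
Set numerator = 0: 3*s^2 + 1.8*s - 10.56 = 3*(s - 1.6)(s + 2.2) = 0 → Zeros: -2.2, 1.6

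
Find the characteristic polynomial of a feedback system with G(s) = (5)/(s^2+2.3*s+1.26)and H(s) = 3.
Characteristic poly = G_den * H_den + G_num * H_num = (s^2 + 2.3*s + 1.26) + (15) = s^2 + 2.3*s + 16.26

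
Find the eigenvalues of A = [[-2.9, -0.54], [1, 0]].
Eigenvalues solve det(λI - A) = 0.
Characteristic polynomial: λ^2 + 2.9*λ + 0.54 = 0.
Factor: (λ + 0.2)(λ + 2.7) = 0.
Roots: -0.2, -2.7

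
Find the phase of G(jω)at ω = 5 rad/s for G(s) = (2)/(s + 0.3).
Substitute s = j*5: G(j5) = 0.0239139 - 0.398565j.
∠G(j5) = atan2(Im, Re) = atan2(-0.398565, 0.0239139) = -86.57°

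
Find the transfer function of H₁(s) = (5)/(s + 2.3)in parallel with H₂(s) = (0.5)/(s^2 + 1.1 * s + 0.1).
Parallel: H = H₁ + H₂ = (n₁·d₂ + n₂·d₁)/(d₁·d₂).
n₁·d₂ = 5*s^2 + 5.5*s + 0.5. n₂·d₁ = 0.5*s + 1.15. Sum = 5*s^2 + 6*s + 1.65. d₁·d₂ = s^3 + 3.4*s^2 + 2.63*s + 0.23.
H(s) = (5*s^2 + 6*s + 1.65)/(s^3 + 3.4*s^2 + 2.63*s + 0.23)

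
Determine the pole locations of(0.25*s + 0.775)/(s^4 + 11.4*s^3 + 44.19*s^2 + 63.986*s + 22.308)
Set denominator = 0: s^4 + 11.4*s^3 + 44.19*s^2 + 63.986*s + 22.308 = (s + 3.9)(s + 4.4)(s + 0.5)(s + 2.6) = 0 → Poles: -0.5, -2.6, -3.9, -4.4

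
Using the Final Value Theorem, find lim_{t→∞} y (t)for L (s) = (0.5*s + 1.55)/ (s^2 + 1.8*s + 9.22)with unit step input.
FVT: lim_{t→∞} y(t) = lim_{s→0} s*Y(s) where Y(s) = L(s)/s.
= lim_{s→0} L(s) = L(0) = num(0)/den(0) = 1.55/9.22 = 0.1681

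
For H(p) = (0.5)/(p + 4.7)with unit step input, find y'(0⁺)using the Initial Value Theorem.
IVT: y'(0⁺) = lim_{p→∞} p²·Y(p) = lim_{p→∞} p·H(p).
deg(num) = 0, deg(den) = 1, relative degree = 1, so p·H(p) → (leading num)/(leading den) = 0.5/1 = 0.5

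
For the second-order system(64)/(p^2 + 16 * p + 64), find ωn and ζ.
Standard form: ωn²/(p²+2ζωn·p+ωn²).
const=64=ωn² → ωn=8, p coeff=16=2ζωn → ζ=1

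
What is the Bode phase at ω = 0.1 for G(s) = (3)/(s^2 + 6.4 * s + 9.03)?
Substitute s = j*0.1: G(j0.1) = 0.330928 - 0.0234805j.
∠G(j0.1) = atan2(Im, Re) = atan2(-0.0234805, 0.330928) = -4.06°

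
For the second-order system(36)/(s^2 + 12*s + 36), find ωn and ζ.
Standard form: ωn²/(s²+2ζωn·s+ωn²).
const=36=ωn² → ωn=6, s coeff=12=2ζωn → ζ=1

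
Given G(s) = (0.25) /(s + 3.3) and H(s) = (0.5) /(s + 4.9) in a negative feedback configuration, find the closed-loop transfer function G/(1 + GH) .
Closed-loop T = G/(1+GH).
Numerator: G_num * H_den = 0.25*s + 1.225.
Denominator: G_den * H_den + G_num * H_num = (s^2 + 8.2*s + 16.17) + (0.125) = s^2 + 8.2*s + 16.295.
T(s) = (0.25*s + 1.225)/(s^2 + 8.2*s + 16.295)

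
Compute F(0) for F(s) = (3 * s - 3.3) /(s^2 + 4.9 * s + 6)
DC gain = F(0) = num(0)/den(0) = -3.3/6 = -0.55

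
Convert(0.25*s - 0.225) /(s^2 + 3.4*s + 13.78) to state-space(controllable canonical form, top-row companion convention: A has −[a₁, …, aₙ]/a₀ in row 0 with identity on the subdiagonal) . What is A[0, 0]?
Reachable canonical form for den = s^2 + 3.4*s + 13.78: top row of A = -[a₁,a₂,...,aₙ]/a₀, ones on the subdiagonal, zeros elsewhere.
A = [[-3.4, -13.78], [1, 0]].
A[0,0] = -3.4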